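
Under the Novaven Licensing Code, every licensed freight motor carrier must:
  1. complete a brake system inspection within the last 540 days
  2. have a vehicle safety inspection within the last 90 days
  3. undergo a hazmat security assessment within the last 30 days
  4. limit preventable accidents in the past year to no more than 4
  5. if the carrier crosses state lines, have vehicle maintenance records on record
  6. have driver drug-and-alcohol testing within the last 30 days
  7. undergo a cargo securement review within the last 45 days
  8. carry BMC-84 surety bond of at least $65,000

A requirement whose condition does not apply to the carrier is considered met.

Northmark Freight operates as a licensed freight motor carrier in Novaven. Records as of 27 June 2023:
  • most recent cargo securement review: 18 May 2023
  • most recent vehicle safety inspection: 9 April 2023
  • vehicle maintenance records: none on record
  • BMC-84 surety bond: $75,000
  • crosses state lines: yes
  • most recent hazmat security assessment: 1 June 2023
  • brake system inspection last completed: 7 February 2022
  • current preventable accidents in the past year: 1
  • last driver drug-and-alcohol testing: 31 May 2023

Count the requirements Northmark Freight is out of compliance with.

1

1. brake system inspection 505 days ago vs limit 540 → met
2. vehicle safety inspection 79 days ago vs limit 90 → met
3. hazmat security assessment 26 days ago vs limit 30 → met
4. preventable accidents in the past year 1 ≤ 4 → met
5. condition 'crosses state lines' holds; vehicle maintenance records absent → not met
6. driver drug-and-alcohol testing 27 days ago vs limit 30 → met
7. cargo securement review 40 days ago vs limit 45 → met
8. BMC-84 surety bond $75,000 ≥ $65,000 → met
Not met: 1 of 8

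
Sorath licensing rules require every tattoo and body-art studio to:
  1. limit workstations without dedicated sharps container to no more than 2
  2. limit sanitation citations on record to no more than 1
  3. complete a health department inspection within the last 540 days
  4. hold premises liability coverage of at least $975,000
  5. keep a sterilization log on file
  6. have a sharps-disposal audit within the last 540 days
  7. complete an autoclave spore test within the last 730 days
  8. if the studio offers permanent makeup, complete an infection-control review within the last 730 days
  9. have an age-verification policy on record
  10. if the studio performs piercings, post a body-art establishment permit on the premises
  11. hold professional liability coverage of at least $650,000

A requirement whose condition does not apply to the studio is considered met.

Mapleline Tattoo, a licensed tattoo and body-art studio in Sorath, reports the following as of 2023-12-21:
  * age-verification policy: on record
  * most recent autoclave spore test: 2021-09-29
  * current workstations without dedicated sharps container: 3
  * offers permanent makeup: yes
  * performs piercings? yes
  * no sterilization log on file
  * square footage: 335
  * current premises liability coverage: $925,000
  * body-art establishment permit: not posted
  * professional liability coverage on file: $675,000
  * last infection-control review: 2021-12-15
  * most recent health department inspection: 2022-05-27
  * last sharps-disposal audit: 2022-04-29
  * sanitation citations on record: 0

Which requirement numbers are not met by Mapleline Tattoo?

1, 3, 4, 5, 6, 7, 8, 10

1. workstations without dedicated sharps container 3 > 2 → not met
2. sanitation citations on record 0 ≤ 1 → met
3. health department inspection 573 days ago vs limit 540 → not met
4. premises liability coverage $925,000 < $975,000 → not met
5. sterilization log absent → not met
6. sharps-disposal audit 601 days ago vs limit 540 → not met
7. autoclave spore test 813 days ago vs limit 730 → not met
8. condition 'offers permanent makeup' holds; infection-control review 736 days ago vs limit 730 → not met
9. age-verification policy present → met
10. condition 'performs piercings' holds; body-art establishment permit absent → not met
11. professional liability coverage $675,000 ≥ $650,000 → met
Not met: 1, 3, 4, 5, 6, 7, 8, 10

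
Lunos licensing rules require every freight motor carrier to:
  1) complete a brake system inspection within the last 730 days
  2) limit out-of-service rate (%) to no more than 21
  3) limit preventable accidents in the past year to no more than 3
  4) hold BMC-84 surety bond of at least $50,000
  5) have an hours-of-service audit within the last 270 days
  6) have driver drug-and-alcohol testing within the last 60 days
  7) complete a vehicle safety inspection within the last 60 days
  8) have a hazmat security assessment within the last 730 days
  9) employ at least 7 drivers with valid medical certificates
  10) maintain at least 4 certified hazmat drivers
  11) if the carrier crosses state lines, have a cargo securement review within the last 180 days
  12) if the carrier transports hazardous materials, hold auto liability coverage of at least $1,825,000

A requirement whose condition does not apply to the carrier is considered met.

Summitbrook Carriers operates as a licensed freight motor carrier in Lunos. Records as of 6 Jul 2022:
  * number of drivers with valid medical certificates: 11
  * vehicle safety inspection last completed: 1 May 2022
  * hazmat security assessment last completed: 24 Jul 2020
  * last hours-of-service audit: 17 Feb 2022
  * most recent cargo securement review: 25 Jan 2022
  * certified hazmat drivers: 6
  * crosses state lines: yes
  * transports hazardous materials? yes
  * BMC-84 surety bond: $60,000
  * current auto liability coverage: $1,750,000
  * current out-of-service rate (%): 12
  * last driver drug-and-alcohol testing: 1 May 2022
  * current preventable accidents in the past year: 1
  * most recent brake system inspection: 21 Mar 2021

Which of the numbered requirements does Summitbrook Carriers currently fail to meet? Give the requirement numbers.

6, 7, 12

1. brake system inspection 472 days ago vs limit 730 → met
2. out-of-service rate (%) 12 ≤ 21 → met
3. preventable accidents in the past year 1 ≤ 3 → met
4. BMC-84 surety bond $60,000 ≥ $50,000 → met
5. hours-of-service audit 139 days ago vs limit 270 → met
6. driver drug-and-alcohol testing 66 days ago vs limit 60 → not met
7. vehicle safety inspection 66 days ago vs limit 60 → not met
8. hazmat security assessment 712 days ago vs limit 730 → met
9. drivers with valid medical certificates 11 ≥ 7 → met
10. certified hazmat drivers 6 ≥ 4 → met
11. condition 'crosses state lines' holds; cargo securement review 162 days ago vs limit 180 → met
12. condition 'transports hazardous materials' holds; auto liability coverage $1,750,000 < $1,825,000 → not met
Not met: 6, 7, 12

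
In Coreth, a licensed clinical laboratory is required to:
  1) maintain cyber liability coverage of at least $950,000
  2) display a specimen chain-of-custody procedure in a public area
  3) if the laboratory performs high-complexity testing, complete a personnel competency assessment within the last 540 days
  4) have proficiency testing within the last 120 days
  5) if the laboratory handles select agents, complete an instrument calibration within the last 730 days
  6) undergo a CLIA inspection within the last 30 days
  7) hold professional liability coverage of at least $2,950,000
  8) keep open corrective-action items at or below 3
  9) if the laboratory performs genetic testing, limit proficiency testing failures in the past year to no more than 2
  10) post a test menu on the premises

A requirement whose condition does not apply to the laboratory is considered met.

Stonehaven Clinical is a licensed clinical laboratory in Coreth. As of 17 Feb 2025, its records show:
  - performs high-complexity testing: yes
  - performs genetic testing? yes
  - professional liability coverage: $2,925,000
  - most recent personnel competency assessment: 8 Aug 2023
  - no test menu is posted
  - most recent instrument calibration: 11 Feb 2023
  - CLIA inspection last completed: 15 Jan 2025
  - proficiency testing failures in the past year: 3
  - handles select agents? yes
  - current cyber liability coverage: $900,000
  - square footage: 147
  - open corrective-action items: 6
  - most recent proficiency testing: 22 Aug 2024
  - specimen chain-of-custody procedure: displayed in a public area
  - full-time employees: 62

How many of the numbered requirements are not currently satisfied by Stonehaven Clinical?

1. cyber liability coverage $900,000 < $950,000 → not met
2. specimen chain-of-custody procedure present → met
3. condition 'performs high-complexity testing' holds; personnel competency assessment 559 days ago vs limit 540 → not met
4. proficiency testing 179 days ago vs limit 120 → not met
5. condition 'handles select agents' holds; instrument calibration 737 days ago vs limit 730 → not met
6. CLIA inspection 33 days ago vs limit 30 → not met
7. professional liability coverage $2,925,000 < $2,950,000 → not met
8. open corrective-action items 6 > 3 → not met
9. condition 'performs genetic testing' holds; proficiency testing failures in the past year 3 > 2 → not met
10. test menu absent → not met
Not met: 9 of 10

9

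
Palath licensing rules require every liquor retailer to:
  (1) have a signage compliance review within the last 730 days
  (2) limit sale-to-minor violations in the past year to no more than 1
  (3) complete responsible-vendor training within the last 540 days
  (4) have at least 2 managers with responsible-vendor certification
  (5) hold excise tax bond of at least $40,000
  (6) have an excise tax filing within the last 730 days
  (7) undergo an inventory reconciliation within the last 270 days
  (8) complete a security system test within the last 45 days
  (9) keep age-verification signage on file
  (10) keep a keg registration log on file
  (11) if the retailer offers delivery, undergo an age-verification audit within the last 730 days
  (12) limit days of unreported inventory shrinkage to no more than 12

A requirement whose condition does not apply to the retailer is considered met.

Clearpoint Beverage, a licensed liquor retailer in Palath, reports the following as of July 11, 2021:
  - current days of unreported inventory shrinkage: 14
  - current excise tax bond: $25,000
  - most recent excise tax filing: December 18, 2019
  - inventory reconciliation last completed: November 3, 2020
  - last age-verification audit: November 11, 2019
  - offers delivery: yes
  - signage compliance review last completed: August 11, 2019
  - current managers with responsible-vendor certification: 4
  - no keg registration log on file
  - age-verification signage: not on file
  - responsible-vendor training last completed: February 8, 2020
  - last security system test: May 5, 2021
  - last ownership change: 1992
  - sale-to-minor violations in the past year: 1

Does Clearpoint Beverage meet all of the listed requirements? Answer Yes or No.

No

1. signage compliance review 700 days ago vs limit 730 → met
2. sale-to-minor violations in the past year 1 ≤ 1 → met
3. responsible-vendor training 519 days ago vs limit 540 → met
4. managers with responsible-vendor certification 4 ≥ 2 → met
5. excise tax bond $25,000 < $40,000 → not met
6. excise tax filing 571 days ago vs limit 730 → met
7. inventory reconciliation 250 days ago vs limit 270 → met
8. security system test 67 days ago vs limit 45 → not met
9. age-verification signage absent → not met
10. keg registration log absent → not met
11. condition 'offers delivery' holds; age-verification audit 608 days ago vs limit 730 → met
12. days of unreported inventory shrinkage 14 > 12 → not met
Not met: 5, 8, 9, 10, 12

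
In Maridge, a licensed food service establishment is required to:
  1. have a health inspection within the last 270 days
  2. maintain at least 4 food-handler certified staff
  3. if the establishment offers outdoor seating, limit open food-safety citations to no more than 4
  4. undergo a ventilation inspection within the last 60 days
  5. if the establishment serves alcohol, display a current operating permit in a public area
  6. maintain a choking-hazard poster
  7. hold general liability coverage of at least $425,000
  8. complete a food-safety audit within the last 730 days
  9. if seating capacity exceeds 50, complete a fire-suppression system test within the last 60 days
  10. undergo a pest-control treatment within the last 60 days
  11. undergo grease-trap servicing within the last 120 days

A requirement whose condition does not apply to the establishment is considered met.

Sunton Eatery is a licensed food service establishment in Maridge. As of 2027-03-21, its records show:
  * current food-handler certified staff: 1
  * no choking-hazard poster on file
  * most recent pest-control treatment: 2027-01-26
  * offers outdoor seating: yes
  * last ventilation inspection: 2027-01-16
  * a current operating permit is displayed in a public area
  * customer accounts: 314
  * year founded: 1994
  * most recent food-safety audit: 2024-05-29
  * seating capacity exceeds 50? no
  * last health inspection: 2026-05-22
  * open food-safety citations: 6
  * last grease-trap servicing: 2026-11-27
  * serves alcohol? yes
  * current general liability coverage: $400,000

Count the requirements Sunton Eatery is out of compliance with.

1. health inspection 303 days ago vs limit 270 → not met
2. food-handler certified staff 1 < 4 → not met
3. condition 'offers outdoor seating' holds; open food-safety citations 6 > 4 → not met
4. ventilation inspection 64 days ago vs limit 60 → not met
5. condition 'serves alcohol' holds; current operating permit present → met
6. choking-hazard poster absent → not met
7. general liability coverage $400,000 < $425,000 → not met
8. food-safety audit 1026 days ago vs limit 730 → not met
9. condition 'seating capacity exceeds 50' does not hold → requirement n/a → met
10. pest-control treatment 54 days ago vs limit 60 → met
11. grease-trap servicing 114 days ago vs limit 120 → met
Not met: 7 of 11

7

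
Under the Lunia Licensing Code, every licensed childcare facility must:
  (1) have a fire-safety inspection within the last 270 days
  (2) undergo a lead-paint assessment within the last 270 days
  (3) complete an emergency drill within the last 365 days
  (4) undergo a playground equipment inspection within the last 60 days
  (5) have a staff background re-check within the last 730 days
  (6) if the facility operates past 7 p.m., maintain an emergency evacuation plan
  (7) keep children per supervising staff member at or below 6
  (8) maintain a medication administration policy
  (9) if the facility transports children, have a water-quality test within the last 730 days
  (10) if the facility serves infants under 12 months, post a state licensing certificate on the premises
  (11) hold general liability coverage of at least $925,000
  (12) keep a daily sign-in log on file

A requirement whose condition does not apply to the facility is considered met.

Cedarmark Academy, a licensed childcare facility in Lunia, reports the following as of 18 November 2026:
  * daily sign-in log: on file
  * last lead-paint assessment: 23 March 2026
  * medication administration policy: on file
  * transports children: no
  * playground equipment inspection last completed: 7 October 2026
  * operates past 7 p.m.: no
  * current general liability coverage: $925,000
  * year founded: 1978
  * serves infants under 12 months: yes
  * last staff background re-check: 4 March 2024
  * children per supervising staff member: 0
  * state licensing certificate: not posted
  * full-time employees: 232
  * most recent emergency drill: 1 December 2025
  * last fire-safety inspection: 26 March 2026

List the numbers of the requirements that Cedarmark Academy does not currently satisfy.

1. fire-safety inspection 237 days ago vs limit 270 → met
2. lead-paint assessment 240 days ago vs limit 270 → met
3. emergency drill 352 days ago vs limit 365 → met
4. playground equipment inspection 42 days ago vs limit 60 → met
5. staff background re-check 989 days ago vs limit 730 → not met
6. condition 'operates past 7 p.m.' does not hold → requirement n/a → met
7. children per supervising staff member 0 ≤ 6 → met
8. medication administration policy present → met
9. condition 'transports children' does not hold → requirement n/a → met
10. condition 'serves infants under 12 months' holds; state licensing certificate absent → not met
11. general liability coverage $925,000 ≥ $925,000 → met
12. daily sign-in log present → met
Not met: 5, 10

5, 10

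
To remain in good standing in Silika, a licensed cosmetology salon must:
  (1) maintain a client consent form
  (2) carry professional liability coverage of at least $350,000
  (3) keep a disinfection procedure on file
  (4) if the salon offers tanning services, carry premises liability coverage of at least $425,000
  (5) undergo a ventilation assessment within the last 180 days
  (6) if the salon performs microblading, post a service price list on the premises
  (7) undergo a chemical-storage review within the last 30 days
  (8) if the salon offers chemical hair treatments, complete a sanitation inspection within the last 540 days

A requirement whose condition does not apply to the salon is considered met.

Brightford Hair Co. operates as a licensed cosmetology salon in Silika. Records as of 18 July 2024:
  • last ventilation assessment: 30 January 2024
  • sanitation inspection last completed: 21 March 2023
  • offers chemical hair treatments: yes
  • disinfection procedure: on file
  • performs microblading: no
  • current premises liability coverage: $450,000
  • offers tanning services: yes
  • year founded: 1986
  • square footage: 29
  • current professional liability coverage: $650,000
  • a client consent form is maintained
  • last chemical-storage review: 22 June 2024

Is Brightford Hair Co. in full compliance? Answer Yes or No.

Yes

1. client consent form present → met
2. professional liability coverage $650,000 ≥ $350,000 → met
3. disinfection procedure present → met
4. condition 'offers tanning services' holds; premises liability coverage $450,000 ≥ $425,000 → met
5. ventilation assessment 170 days ago vs limit 180 → met
6. condition 'performs microblading' does not hold → requirement n/a → met
7. chemical-storage review 26 days ago vs limit 30 → met
8. condition 'offers chemical hair treatments' holds; sanitation inspection 485 days ago vs limit 540 → met
All met.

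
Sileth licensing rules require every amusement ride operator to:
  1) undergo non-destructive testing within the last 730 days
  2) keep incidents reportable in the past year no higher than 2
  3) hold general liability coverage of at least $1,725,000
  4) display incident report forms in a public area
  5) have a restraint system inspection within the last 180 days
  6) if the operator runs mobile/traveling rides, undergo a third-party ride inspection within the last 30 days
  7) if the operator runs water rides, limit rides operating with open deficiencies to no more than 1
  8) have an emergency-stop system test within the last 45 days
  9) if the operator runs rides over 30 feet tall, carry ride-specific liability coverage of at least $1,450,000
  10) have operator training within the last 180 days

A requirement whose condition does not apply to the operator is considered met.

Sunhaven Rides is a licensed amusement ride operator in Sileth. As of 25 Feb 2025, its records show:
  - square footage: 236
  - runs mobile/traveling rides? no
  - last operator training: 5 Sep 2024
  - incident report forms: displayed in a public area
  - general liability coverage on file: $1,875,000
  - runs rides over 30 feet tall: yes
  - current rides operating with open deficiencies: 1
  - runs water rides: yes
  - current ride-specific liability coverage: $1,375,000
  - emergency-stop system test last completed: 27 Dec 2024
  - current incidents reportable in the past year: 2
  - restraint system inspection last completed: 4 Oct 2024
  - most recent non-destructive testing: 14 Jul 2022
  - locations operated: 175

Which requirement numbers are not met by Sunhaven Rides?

1, 8, 9

1. non-destructive testing 957 days ago vs limit 730 → not met
2. incidents reportable in the past year 2 ≤ 2 → met
3. general liability coverage $1,875,000 ≥ $1,725,000 → met
4. incident report forms present → met
5. restraint system inspection 144 days ago vs limit 180 → met
6. condition 'runs mobile/traveling rides' does not hold → requirement n/a → met
7. condition 'runs water rides' holds; rides operating with open deficiencies 1 ≤ 1 → met
8. emergency-stop system test 60 days ago vs limit 45 → not met
9. condition 'runs rides over 30 feet tall' holds; ride-specific liability coverage $1,375,000 < $1,450,000 → not met
10. operator training 173 days ago vs limit 180 → met
Not met: 1, 8, 9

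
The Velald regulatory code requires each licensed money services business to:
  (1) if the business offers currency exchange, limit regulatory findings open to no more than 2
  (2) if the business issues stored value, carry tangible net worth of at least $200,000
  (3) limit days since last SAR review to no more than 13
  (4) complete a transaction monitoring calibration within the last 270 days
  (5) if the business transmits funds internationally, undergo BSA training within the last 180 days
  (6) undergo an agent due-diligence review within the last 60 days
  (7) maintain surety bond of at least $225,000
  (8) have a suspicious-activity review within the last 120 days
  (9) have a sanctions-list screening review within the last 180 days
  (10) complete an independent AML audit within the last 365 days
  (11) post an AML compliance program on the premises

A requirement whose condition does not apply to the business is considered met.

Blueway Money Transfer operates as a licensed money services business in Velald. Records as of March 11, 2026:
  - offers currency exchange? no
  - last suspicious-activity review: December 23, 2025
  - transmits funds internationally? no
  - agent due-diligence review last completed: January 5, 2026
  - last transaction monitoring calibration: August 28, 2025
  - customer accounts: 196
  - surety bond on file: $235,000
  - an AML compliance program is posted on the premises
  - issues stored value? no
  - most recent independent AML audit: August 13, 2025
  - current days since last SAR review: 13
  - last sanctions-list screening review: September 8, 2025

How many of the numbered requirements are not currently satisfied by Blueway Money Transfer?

1. condition 'offers currency exchange' does not hold → requirement n/a → met
2. condition 'issues stored value' does not hold → requirement n/a → met
3. days since last SAR review 13 ≤ 13 → met
4. transaction monitoring calibration 195 days ago vs limit 270 → met
5. condition 'transmits funds internationally' does not hold → requirement n/a → met
6. agent due-diligence review 65 days ago vs limit 60 → not met
7. surety bond $235,000 ≥ $225,000 → met
8. suspicious-activity review 78 days ago vs limit 120 → met
9. sanctions-list screening review 184 days ago vs limit 180 → not met
10. independent AML audit 210 days ago vs limit 365 → met
11. AML compliance program present → met
Not met: 2 of 11

2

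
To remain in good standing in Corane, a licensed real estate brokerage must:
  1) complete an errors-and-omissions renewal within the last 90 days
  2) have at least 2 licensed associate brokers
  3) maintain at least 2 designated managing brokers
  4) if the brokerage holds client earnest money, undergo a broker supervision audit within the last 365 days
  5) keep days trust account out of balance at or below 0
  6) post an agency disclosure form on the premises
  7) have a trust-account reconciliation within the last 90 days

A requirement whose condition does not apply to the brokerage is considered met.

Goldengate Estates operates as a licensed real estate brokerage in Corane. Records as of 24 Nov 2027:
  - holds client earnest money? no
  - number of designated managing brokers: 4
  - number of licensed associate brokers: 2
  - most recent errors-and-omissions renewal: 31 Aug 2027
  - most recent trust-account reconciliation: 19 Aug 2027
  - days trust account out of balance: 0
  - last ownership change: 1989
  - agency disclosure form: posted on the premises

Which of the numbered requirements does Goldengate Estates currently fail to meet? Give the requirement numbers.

1. errors-and-omissions renewal 85 days ago vs limit 90 → met
2. licensed associate brokers 2 ≥ 2 → met
3. designated managing brokers 4 ≥ 2 → met
4. condition 'holds client earnest money' does not hold → requirement n/a → met
5. days trust account out of balance 0 ≤ 0 → met
6. agency disclosure form present → met
7. trust-account reconciliation 97 days ago vs limit 90 → not met
Not met: 7

7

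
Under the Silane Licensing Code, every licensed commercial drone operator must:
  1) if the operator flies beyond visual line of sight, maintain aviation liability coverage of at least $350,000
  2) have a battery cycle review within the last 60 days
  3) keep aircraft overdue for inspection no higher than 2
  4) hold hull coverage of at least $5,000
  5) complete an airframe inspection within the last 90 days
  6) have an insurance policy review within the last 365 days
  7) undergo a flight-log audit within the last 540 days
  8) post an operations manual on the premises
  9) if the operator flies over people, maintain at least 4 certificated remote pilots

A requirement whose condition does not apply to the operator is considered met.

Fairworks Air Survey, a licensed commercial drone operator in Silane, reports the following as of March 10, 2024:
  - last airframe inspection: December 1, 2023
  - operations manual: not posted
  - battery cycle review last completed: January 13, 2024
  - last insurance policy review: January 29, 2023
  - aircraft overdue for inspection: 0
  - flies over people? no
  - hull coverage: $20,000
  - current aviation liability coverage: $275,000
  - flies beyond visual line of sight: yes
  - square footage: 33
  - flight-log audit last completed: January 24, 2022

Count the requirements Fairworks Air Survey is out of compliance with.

1. condition 'flies beyond visual line of sight' holds; aviation liability coverage $275,000 < $350,000 → not met
2. battery cycle review 57 days ago vs limit 60 → met
3. aircraft overdue for inspection 0 ≤ 2 → met
4. hull coverage $20,000 ≥ $5,000 → met
5. airframe inspection 100 days ago vs limit 90 → not met
6. insurance policy review 406 days ago vs limit 365 → not met
7. flight-log audit 776 days ago vs limit 540 → not met
8. operations manual absent → not met
9. condition 'flies over people' does not hold → requirement n/a → met
Not met: 5 of 9

5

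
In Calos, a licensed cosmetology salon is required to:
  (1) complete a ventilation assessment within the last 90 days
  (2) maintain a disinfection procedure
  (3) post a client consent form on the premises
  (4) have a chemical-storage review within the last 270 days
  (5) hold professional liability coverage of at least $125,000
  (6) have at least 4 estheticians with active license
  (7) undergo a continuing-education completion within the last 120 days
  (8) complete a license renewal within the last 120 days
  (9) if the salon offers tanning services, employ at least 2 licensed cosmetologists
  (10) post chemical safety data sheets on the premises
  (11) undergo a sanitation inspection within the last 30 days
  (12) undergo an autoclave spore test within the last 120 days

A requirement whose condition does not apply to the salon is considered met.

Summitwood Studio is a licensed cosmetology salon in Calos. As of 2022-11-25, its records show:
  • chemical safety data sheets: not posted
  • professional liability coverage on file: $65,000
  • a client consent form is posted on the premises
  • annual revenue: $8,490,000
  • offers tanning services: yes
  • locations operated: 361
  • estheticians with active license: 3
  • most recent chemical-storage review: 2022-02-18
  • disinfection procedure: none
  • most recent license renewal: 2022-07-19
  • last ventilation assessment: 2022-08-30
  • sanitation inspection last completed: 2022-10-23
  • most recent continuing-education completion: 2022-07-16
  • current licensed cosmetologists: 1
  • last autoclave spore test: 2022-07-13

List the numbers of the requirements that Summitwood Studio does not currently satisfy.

2, 4, 5, 6, 7, 8, 9, 10, 11, 12

1. ventilation assessment 87 days ago vs limit 90 → met
2. disinfection procedure absent → not met
3. client consent form present → met
4. chemical-storage review 280 days ago vs limit 270 → not met
5. professional liability coverage $65,000 < $125,000 → not met
6. estheticians with active license 3 < 4 → not met
7. continuing-education completion 132 days ago vs limit 120 → not met
8. license renewal 129 days ago vs limit 120 → not met
9. condition 'offers tanning services' holds; licensed cosmetologists 1 < 2 → not met
10. chemical safety data sheets absent → not met
11. sanitation inspection 33 days ago vs limit 30 → not met
12. autoclave spore test 135 days ago vs limit 120 → not met
Not met: 2, 4, 5, 6, 7, 8, 9, 10, 11, 12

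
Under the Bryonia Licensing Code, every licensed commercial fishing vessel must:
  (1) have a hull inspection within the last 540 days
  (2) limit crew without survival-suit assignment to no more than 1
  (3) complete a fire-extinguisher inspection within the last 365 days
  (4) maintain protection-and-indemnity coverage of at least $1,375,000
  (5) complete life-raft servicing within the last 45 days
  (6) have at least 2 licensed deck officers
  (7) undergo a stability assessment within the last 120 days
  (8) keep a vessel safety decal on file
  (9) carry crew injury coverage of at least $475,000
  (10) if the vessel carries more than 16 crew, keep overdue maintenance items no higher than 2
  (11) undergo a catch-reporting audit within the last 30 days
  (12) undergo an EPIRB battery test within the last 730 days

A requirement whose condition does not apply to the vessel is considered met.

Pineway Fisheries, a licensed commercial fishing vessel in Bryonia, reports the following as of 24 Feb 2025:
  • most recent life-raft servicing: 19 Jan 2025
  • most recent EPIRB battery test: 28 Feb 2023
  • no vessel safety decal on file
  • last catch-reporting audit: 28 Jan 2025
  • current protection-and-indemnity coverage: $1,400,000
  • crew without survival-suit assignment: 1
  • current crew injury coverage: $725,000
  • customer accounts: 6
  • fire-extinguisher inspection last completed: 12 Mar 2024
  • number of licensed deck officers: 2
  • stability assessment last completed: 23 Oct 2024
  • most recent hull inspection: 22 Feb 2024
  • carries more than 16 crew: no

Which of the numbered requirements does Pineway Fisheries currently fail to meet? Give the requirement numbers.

7, 8

1. hull inspection 368 days ago vs limit 540 → met
2. crew without survival-suit assignment 1 ≤ 1 → met
3. fire-extinguisher inspection 349 days ago vs limit 365 → met
4. protection-and-indemnity coverage $1,400,000 ≥ $1,375,000 → met
5. life-raft servicing 36 days ago vs limit 45 → met
6. licensed deck officers 2 ≥ 2 → met
7. stability assessment 124 days ago vs limit 120 → not met
8. vessel safety decal absent → not met
9. crew injury coverage $725,000 ≥ $475,000 → met
10. condition 'carries more than 16 crew' does not hold → requirement n/a → met
11. catch-reporting audit 27 days ago vs limit 30 → met
12. EPIRB battery test 727 days ago vs limit 730 → met
Not met: 7, 8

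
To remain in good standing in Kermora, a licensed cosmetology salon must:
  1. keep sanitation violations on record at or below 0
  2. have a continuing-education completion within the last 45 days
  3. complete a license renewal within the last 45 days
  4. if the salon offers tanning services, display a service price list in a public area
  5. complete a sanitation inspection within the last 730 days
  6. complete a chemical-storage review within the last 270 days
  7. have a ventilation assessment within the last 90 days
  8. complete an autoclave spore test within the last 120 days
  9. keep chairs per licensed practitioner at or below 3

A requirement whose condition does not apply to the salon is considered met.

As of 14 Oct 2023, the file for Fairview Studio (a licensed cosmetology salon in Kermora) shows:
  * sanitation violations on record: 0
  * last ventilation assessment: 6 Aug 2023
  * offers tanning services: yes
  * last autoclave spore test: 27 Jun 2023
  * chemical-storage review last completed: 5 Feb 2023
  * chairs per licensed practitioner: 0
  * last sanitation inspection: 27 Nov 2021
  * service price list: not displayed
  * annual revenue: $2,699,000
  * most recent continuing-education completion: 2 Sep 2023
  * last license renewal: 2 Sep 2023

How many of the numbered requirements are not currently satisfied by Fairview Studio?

1

1. sanitation violations on record 0 ≤ 0 → met
2. continuing-education completion 42 days ago vs limit 45 → met
3. license renewal 42 days ago vs limit 45 → met
4. condition 'offers tanning services' holds; service price list absent → not met
5. sanitation inspection 686 days ago vs limit 730 → met
6. chemical-storage review 251 days ago vs limit 270 → met
7. ventilation assessment 69 days ago vs limit 90 → met
8. autoclave spore test 109 days ago vs limit 120 → met
9. chairs per licensed practitioner 0 ≤ 3 → met
Not met: 1 of 9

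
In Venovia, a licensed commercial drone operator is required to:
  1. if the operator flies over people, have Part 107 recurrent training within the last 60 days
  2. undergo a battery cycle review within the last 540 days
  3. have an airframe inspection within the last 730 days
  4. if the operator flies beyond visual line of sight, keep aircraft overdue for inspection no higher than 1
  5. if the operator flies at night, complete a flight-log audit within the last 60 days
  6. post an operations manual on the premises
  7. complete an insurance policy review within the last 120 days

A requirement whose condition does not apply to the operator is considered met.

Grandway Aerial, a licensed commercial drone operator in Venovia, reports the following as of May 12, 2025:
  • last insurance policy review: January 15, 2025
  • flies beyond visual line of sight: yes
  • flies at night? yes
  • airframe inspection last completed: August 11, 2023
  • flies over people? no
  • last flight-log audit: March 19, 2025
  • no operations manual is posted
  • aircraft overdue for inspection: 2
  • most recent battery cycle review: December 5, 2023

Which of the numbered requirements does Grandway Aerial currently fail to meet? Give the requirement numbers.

1. condition 'flies over people' does not hold → requirement n/a → met
2. battery cycle review 524 days ago vs limit 540 → met
3. airframe inspection 640 days ago vs limit 730 → met
4. condition 'flies beyond visual line of sight' holds; aircraft overdue for inspection 2 > 1 → not met
5. condition 'flies at night' holds; flight-log audit 54 days ago vs limit 60 → met
6. operations manual absent → not met
7. insurance policy review 117 days ago vs limit 120 → met
Not met: 4, 6

4, 6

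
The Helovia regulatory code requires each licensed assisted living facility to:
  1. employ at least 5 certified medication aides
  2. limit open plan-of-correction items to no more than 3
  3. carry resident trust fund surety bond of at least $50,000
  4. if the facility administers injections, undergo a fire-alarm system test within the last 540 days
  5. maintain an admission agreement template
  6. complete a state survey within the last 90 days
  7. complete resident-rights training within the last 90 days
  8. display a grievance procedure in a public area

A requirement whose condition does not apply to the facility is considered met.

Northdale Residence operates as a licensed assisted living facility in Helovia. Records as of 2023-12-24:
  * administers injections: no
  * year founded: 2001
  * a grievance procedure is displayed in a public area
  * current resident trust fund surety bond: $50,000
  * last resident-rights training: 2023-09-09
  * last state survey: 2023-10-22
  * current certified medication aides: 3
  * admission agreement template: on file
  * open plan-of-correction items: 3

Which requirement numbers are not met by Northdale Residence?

1. certified medication aides 3 < 5 → not met
2. open plan-of-correction items 3 ≤ 3 → met
3. resident trust fund surety bond $50,000 ≥ $50,000 → met
4. condition 'administers injections' does not hold → requirement n/a → met
5. admission agreement template present → met
6. state survey 63 days ago vs limit 90 → met
7. resident-rights training 106 days ago vs limit 90 → not met
8. grievance procedure present → met
Not met: 1, 7

1, 7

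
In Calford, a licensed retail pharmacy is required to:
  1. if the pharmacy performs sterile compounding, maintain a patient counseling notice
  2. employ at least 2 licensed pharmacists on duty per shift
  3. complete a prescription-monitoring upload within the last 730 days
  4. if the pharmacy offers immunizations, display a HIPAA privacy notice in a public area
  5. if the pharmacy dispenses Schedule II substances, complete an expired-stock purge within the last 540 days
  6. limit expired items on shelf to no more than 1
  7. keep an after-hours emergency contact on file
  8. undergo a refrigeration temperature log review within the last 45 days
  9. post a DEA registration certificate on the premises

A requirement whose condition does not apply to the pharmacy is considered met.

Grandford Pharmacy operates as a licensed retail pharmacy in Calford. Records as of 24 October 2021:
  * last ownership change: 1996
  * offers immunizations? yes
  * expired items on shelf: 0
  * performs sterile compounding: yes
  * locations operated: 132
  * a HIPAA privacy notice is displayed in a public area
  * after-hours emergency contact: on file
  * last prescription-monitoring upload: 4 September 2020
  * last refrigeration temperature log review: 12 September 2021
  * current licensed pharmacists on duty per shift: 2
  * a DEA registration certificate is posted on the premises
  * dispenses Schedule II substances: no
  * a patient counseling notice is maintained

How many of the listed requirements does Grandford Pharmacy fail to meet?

0

1. condition 'performs sterile compounding' holds; patient counseling notice present → met
2. licensed pharmacists on duty per shift 2 ≥ 2 → met
3. prescription-monitoring upload 415 days ago vs limit 730 → met
4. condition 'offers immunizations' holds; HIPAA privacy notice present → met
5. condition 'dispenses Schedule II substances' does not hold → requirement n/a → met
6. expired items on shelf 0 ≤ 1 → met
7. after-hours emergency contact present → met
8. refrigeration temperature log review 42 days ago vs limit 45 → met
9. DEA registration certificate present → met
Not met: 0 of 9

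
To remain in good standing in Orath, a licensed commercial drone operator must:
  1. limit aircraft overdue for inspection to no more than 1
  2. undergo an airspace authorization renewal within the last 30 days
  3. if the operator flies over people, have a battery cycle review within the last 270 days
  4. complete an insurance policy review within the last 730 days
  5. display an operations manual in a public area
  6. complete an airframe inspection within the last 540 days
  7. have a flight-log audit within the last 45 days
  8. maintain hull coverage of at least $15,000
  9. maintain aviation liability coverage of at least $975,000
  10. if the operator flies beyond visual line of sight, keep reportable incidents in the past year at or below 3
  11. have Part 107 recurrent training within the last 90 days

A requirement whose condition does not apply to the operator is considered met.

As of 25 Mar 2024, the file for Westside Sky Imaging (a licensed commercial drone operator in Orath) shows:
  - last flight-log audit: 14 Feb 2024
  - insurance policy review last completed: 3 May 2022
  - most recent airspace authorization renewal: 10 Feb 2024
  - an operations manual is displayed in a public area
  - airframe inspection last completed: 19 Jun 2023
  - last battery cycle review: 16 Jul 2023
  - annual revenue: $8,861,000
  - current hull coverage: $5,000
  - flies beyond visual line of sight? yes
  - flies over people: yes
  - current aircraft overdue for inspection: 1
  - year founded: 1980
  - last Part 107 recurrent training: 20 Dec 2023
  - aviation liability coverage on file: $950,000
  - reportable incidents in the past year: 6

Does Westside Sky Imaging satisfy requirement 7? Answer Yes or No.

Yes

7. flight-log audit 40 days ago vs limit 45 → met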